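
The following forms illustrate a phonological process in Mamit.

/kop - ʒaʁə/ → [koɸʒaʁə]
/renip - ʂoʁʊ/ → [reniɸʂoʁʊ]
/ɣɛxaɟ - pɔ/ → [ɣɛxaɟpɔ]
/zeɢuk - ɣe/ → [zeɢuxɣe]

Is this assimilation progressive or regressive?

The segment that alternates is /p/, which surfaces as [ɸ] when adjacent to /ʒ/.
The change stop → fricative matches the manner of the following /ʒ/, identifying this as manner assimilation.
Checking the remaining alternations: /p/ → [ɸ] before /ʂ/ (stop → fricative, matching a fricative); /k/ → [x] before /ɣ/ (stop → fricative, matching a fricative) — only manner changes, and always toward the following segment.
No alternation appears in [ɣɛxaɟpɔ]: there the adjacent consonants already agree in manner (/ɟ/ and /p/ are both stops), so this form is consistent with the same rule.
Since the segment that changes precedes the conditioning segment, the assimilation is regressive.

regressive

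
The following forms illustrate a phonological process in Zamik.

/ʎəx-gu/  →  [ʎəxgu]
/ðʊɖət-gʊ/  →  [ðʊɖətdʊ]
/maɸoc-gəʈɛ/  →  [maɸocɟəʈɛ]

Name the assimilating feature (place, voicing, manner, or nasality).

place

The segment that alternates is /g/, which surfaces as [d] when adjacent to /t/.
/g/ is velar while /t/ is alveolar; the output [d] is alveolar, matching the trigger — so the feature that spreads is place.
The same holds elsewhere in the data: /g/ → [ɟ] after /c/ (velar → palatal, matching palatal) — only place changes, and always toward the preceding segment.
No alternation appears in [ʎəxgu]: there the adjacent consonants already agree in place (/g/ and /x/ are both velar), so this form is consistent with the same rule.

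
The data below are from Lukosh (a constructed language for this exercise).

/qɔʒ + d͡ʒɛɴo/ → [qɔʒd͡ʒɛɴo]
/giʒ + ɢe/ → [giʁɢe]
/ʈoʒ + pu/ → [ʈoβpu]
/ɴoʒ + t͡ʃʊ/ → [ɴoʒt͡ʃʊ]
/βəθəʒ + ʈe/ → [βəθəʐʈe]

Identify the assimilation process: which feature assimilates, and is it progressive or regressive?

Underlying /ʒ/ is realised as [ʁ] next to /ɢ/; /ɢ/ itself does not change.
/ʒ/ is postalveolar while /ɢ/ is uvular; the output [ʁ] is uvular, matching the trigger — so the feature that spreads is place.
Manner and voice are unchanged, so the assimilation is partial, not total.
The other alternating forms pattern the same way: /ʒ/ → [β] before /p/ (postalveolar → bilabial, matching bilabial); /ʒ/ → [ʐ] before /ʈ/ (postalveolar → retroflex, matching retroflex) — only place changes, and always toward the following segment.
No alternation appears in [qɔʒd͡ʒɛɴo], [ɴoʒt͡ʃʊ]: there the adjacent consonants already agree in place (/ʒ/ and /d͡ʒ/ are both postalveolar; /ʒ/ and /t͡ʃ/ are both postalveolar), so these forms are consistent with the same rule.
The trigger is the following segment, so the direction is regressive (anticipatory).

regressive place assimilation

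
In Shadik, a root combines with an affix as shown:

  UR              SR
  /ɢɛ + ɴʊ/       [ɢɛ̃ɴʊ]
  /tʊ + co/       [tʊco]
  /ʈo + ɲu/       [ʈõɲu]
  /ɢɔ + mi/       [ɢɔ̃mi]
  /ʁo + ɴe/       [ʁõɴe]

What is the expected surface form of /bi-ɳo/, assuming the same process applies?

The data show regressive nasality assimilation (vowel nasalisation): /ɛ/ → [ɛ̃] before /ɴ/; /o/ → [õ] before /ɲ/; /ɔ/ → [ɔ̃] before /m/; /o/ → [õ] before /ɴ/ — a vowel is nasalised by an immediately following nasal consonant.
No change occurs in [tʊco] because the vowel at the boundary is adjacent to an oral consonant, not a nasal (/ʊ/ next to /c/).
/i/ sits next to the nasal /ɳ/ and is therefore nasalised to [ĩ].

[bĩɳo]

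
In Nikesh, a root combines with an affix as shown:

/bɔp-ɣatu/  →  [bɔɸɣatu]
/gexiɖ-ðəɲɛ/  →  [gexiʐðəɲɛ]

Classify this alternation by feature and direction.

regressive manner assimilation

Underlying /p/ is realised as [ɸ] next to /ɣ/; /ɣ/ itself does not change.
The change stop → fricative matches the manner of the following /ɣ/, identifying this as manner assimilation.
Place and voice are unchanged, so the assimilation is partial, not total.
The other alternating form patterns the same way: /ɖ/ → [ʐ] before /ð/ (stop → fricative, matching a fricative) — only manner changes, and always toward the following segment.
Since the segment that changes precedes the conditioning segment, the assimilation is regressive.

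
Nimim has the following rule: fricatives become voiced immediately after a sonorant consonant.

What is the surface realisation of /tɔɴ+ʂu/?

/ʂ/ is a voiceless retroflex fricative. The preceding trigger /ɴ/ is voiced, so /ʂ/ must become voiced as well.
A voiced retroflex fricative is [ʐ], so the surface segment is [ʐ].

[tɔɴʐu]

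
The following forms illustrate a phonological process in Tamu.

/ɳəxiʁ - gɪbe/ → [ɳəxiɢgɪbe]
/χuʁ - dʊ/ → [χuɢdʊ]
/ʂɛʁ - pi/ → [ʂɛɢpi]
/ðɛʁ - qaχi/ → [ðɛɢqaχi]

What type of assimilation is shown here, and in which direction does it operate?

Underlying /ʁ/ is realised as [ɢ] next to /g/; /g/ itself does not change.
The change fricative → stop matches the manner of the following /g/, identifying this as manner assimilation.
Place and voice are unchanged, so the assimilation is partial, not total.
Checking the remaining alternations: /ʁ/ → [ɢ] before /d/ (fricative → stop, matching a stop); /ʁ/ → [ɢ] before /p/ (fricative → stop, matching a stop); /ʁ/ → [ɢ] before /q/ (fricative → stop, matching a stop) — only manner changes, and always toward the following segment.
Since the segment that changes precedes the conditioning segment, the assimilation is regressive.

regressive manner assimilation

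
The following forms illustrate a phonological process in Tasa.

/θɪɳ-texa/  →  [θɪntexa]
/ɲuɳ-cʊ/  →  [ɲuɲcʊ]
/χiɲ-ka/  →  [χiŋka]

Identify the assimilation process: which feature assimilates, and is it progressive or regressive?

regressive place assimilation

Comparing underlying and surface forms, /ɳ/ → [n] is the alternation; the neighbouring /t/ is constant.
The change retroflex → alveolar matches the place of the following /t/, identifying this as place assimilation.
Manner and voice are unchanged, so the assimilation is partial, not total.
The same holds elsewhere in the data: /ɳ/ → [ɲ] before /c/ (retroflex → palatal, matching palatal); /ɲ/ → [ŋ] before /k/ (palatal → velar, matching velar) — only place changes, and always toward the following segment.
The trigger is the following segment, so the direction is regressive (anticipatory).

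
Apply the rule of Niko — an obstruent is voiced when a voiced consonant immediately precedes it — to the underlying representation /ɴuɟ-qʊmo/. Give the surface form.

[ɴuɟɢʊmo]

/q/ is a voiceless uvular stop. The preceding trigger /ɟ/ is voiced, so /q/ must become voiced as well.
A voiced uvular stop is [ɢ], so the surface segment is [ɢ].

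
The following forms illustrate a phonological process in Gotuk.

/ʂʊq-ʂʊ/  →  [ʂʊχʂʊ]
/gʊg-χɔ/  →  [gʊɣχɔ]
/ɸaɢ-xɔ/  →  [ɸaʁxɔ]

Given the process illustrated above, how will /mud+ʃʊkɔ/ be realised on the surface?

[muzʃʊkɔ]

The data show regressive manner assimilation: /q/ → [χ] before /ʂ/; /g/ → [ɣ] before /χ/; /ɢ/ → [ʁ] before /x/. In each pair only manner changes, matching the following consonant, while place and voice stay constant.
/d/ is a voiced alveolar stop. The following trigger /ʃ/ is a fricative, so /d/ must become a fricative as well.
A voiced alveolar fricative is [z], so the surface segment is [z].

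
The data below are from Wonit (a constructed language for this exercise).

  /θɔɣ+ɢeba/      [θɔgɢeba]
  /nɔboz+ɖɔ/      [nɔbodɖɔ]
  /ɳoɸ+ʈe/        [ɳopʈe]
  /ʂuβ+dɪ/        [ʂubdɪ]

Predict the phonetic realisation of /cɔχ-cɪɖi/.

[cɔqcɪɖi]

The data show regressive manner assimilation: /ɣ/ → [g] before /ɢ/; /z/ → [d] before /ɖ/; /ɸ/ → [p] before /ʈ/; /β/ → [b] before /d/. In each pair only manner changes, matching the following consonant, while place and voice stay constant.
/χ/ is a voiceless uvular fricative. The following trigger /c/ is a stop, so /χ/ must become a stop as well.
The voiceless uvular stop is [q], so /χ/ → [q].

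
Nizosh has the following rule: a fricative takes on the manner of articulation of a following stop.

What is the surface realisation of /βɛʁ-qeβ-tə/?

[βɛɢqebtə]

/ʁ/ is a voiced uvular fricative. The following trigger /q/ is a stop, so /ʁ/ must become a stop as well.
The voiced uvular stop is [ɢ], so /ʁ/ → [ɢ].
At the second juncture, /β/ likewise becomes [b] adjacent to /t/.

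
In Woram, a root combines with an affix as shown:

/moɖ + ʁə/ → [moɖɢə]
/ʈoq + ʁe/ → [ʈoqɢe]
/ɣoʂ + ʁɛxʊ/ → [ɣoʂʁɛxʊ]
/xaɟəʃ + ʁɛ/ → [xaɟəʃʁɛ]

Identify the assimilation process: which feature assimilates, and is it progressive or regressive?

progressive manner assimilation

Comparing underlying and surface forms, /ʁ/ → [ɢ] is the alternation; the neighbouring /ɖ/ is constant.
The change fricative → stop matches the manner of the preceding /ɖ/, identifying this as manner assimilation.
Place and voice are unchanged, so the assimilation is partial, not total.
The other alternating form patterns the same way: /ʁ/ → [ɢ] after /q/ (fricative → stop, matching a stop) — only manner changes, and always toward the preceding segment.
Nothing changes in [ɣoʂʁɛxʊ], [xaɟəʃʁɛ]: there the adjacent consonants already agree in manner (/ʁ/ and /ʂ/ are both fricatives; /ʁ/ and /ʃ/ are both fricatives), so these forms are consistent with the same rule.
The trigger is the preceding segment, so the direction is progressive (perseverative).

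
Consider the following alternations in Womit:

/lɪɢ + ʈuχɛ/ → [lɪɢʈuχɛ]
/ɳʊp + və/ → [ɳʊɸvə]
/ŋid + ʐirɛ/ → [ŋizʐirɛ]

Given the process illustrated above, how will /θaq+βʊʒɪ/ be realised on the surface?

[θaχβʊʒɪ]

The data show regressive manner assimilation: /p/ → [ɸ] before /v/; /d/ → [z] before /ʐ/. In each pair only manner changes, matching the following consonant, while place and voice stay constant.
Nothing changes in [lɪɢʈuχɛ]: there the adjacent consonants already agree in manner (/ɢ/ and /ʈ/ are both stops), so this form is consistent with the same rule.
The rule targets /q/ (voiceless uvular stop), which sits before the trigger /β/ (fricative).
Changing only its manner to fricative gives [χ] — the voiceless uvular fricative.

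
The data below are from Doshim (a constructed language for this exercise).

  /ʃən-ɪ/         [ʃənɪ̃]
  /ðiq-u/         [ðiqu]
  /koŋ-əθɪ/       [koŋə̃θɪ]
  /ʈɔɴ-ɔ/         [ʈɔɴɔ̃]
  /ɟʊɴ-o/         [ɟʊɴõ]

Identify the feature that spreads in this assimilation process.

nasality

The vowel /ɪ/ surfaces as nasalised [ɪ̃] next to the preceding nasal /n/ — it has acquired the [+nasal] feature of its neighbour.
The other forms show the same pattern: /ə/ → [ə̃] after /ŋ/; /ɔ/ → [ɔ̃] after /ɴ/; /o/ → [õ] after /ɴ/ — each time a vowel is nasalised next to a preceding nasal.
No change occurs in [ðiqu] because the vowel at the boundary is adjacent to an oral consonant, not a nasal (/u/ next to /q/).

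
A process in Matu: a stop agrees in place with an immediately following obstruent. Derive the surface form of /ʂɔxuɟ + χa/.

/ɟ/ is a voiced palatal stop. The following trigger /χ/ is uvular, so /ɟ/ must become uvular as well.
A voiced uvular stop is [ɢ], so the surface segment is [ɢ].

[ʂɔxuɢχa]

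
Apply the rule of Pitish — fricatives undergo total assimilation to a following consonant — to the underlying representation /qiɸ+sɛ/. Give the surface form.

/ɸ/ is the segment targeted by the rule; it sits immediately before /s/, so it assimilates completely and surfaces as [s].

[qissɛ]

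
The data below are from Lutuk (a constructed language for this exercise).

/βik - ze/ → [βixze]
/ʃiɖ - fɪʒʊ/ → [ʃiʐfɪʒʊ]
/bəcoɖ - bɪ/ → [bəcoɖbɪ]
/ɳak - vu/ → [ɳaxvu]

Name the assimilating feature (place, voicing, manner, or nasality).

manner

Comparing underlying and surface forms, /k/ → [x] is the alternation; the neighbouring /z/ is constant.
/k/ is a stop while /z/ is a fricative; the output [x] is a fricative, matching the trigger — so the feature that spreads is manner.
Checking the remaining alternations: /ɖ/ → [ʐ] before /f/ (stop → fricative, matching a fricative); /k/ → [x] before /v/ (stop → fricative, matching a fricative) — only manner changes, and always toward the following segment.
No alternation appears in [bəcoɖbɪ]: there the adjacent consonants already agree in manner (/ɖ/ and /b/ are both stops), so this form is consistent with the same rule.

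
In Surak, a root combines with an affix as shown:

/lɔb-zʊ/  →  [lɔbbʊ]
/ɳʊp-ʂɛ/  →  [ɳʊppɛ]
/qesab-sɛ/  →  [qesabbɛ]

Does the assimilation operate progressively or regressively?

The segment that alternates is /z/, which surfaces as [b] when adjacent to /b/.
The output [b] is identical to the trigger /b/ — every feature (place, manner, voicing) has been copied — so this is total assimilation.
The other forms behave the same way: /ʂ/ → [p] after /p/; /s/ → [b] after /b/ — in each case the output is a copy of the preceding consonant.
Since the segment that changes follows the conditioning segment, the assimilation is progressive.

progressive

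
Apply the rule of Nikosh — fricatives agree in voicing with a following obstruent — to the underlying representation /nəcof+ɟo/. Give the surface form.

The rule targets /f/ (voiceless labiodental fricative), which sits before the trigger /ɟ/ (voiced).
A voiced labiodental fricative is [v], so the surface segment is [v].

[nəcovɟo]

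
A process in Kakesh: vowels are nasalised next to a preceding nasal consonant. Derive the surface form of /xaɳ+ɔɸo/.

/ɔ/ sits next to the nasal /ɳ/ and is therefore nasalised to [ɔ̃].

[xaɳɔ̃ɸo]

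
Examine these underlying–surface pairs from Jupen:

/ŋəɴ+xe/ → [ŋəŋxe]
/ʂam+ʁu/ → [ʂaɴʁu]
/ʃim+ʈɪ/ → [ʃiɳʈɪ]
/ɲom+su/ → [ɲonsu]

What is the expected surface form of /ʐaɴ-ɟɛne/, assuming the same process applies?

The data show regressive place assimilation: /ɴ/ → [ŋ] before /x/; /m/ → [ɴ] before /ʁ/; /m/ → [ɳ] before /ʈ/; /m/ → [n] before /s/. In each pair only place changes, matching the following consonant, while manner and voice stay constant.
The rule targets /ɴ/ (voiced uvular nasal), which sits before the trigger /ɟ/ (palatal).
The voiced palatal nasal is [ɲ], so /ɴ/ → [ɲ].

[ʐaɲɟɛne]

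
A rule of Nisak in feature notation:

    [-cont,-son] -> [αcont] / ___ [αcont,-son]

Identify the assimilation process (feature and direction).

regressive manner assimilation

The shared variable α links the value of [cont] on the target to that of the neighbouring obstruent. [cont] distinguishes stops from fricatives — a manner-of-articulation feature — so this is manner assimilation.
Since the environment is written after the underscore, the trigger follows the target; the direction is regressive.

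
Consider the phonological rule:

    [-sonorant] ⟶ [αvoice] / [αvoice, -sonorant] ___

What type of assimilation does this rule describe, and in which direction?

The shared variable α links the value of [voice] on the target to the same value on the neighbouring segment, so voicing is the feature that assimilates.
Since the environment is written before the underscore, the trigger precedes the target; the direction is progressive.

progressive voicing assimilation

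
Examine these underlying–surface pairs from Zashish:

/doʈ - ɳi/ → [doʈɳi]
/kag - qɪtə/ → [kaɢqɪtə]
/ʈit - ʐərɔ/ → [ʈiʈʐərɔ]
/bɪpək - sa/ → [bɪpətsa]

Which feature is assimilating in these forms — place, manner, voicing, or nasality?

place

Comparing underlying and surface forms, /g/ → [ɢ] is the alternation; the neighbouring /q/ is constant.
/g/ is velar while /q/ is uvular; the output [ɢ] is uvular, matching the trigger — so the feature that spreads is place.
The other alternating forms pattern the same way: /t/ → [ʈ] before /ʐ/ (alveolar → retroflex, matching retroflex); /k/ → [t] before /s/ (velar → alveolar, matching alveolar) — only place changes, and always toward the following segment.
Nothing changes in [doʈɳi]: there the adjacent consonants already agree in place (/ʈ/ and /ɳ/ are both retroflex), so this form is consistent with the same rule.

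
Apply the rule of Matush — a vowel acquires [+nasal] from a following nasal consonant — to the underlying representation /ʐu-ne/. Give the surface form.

/u/ sits next to the nasal /n/ and is therefore nasalised to [ũ].

[ʐũne]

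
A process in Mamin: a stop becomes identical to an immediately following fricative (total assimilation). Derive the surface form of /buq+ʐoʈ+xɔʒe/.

/q/ is the segment targeted by the rule; it sits immediately before /ʐ/, so it assimilates completely and surfaces as [ʐ].
At the second juncture, /ʈ/ likewise becomes [x] adjacent to /x/.

[buʐʐoxxɔʒe]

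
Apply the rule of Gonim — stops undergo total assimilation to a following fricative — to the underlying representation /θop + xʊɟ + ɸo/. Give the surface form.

/p/ is the segment targeted by the rule; it sits immediately before /x/, so it assimilates completely and surfaces as [x].
At the second juncture, /ɟ/ likewise becomes [ɸ] adjacent to /ɸ/.

[θoxxʊɸɸo]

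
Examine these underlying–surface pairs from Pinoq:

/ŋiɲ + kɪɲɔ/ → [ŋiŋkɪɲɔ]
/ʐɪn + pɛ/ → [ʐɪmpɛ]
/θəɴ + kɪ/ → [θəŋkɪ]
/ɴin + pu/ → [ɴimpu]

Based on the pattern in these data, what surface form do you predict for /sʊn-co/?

[sʊɲco]

The data show regressive place assimilation: /ɲ/ → [ŋ] before /k/; /n/ → [m] before /p/; /ɴ/ → [ŋ] before /k/. In each pair only place changes, matching the following consonant, while manner and voice stay constant.
/n/ is a voiced alveolar nasal. The following trigger /c/ is palatal, so /n/ must become palatal as well.
Changing only its place to palatal gives [ɲ] — the voiced palatal nasal.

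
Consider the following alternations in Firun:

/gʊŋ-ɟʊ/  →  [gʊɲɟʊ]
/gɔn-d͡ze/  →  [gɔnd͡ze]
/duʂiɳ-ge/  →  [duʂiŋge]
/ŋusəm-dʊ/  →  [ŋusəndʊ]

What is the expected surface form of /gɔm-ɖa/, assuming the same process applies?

The data show regressive place assimilation: /ŋ/ → [ɲ] before /ɟ/; /ɳ/ → [ŋ] before /g/; /m/ → [n] before /d/. In each pair only place changes, matching the following consonant, while manner and voice stay constant.
No alternation appears in [gɔnd͡ze]: there the adjacent consonants already agree in place (/n/ and /d͡z/ are both alveolar), so this form is consistent with the same rule.
/m/ is a voiced bilabial nasal. The following trigger /ɖ/ is retroflex, so /m/ must become retroflex as well.
A voiced retroflex nasal is [ɳ], so the surface segment is [ɳ].

[gɔɳɖa]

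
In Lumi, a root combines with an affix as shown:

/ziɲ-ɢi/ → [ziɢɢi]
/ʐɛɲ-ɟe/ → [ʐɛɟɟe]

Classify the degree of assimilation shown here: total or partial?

Underlying /ɲ/ is realised as [ɢ] next to /ɢ/; /ɢ/ itself does not change.
The output [ɢ] is identical to the trigger /ɢ/ — every feature (place, manner, voicing) has been copied — so this is total assimilation.
The other form behaves the same way: /ɲ/ → [ɟ] before /ɟ/ — in each case the output is a copy of the following consonant.

total assimilation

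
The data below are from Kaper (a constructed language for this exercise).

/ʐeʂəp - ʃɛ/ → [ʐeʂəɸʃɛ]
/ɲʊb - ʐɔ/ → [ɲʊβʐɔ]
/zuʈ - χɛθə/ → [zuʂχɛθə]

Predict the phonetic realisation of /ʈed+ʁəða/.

[ʈezʁəða]

The data show regressive manner assimilation: /p/ → [ɸ] before /ʃ/; /b/ → [β] before /ʐ/; /ʈ/ → [ʂ] before /χ/. In each pair only manner changes, matching the following consonant, while place and voice stay constant.
/d/ is a voiced alveolar stop. The following trigger /ʁ/ is a fricative, so /d/ must become a fricative as well.
A voiced alveolar fricative is [z], so the surface segment is [z].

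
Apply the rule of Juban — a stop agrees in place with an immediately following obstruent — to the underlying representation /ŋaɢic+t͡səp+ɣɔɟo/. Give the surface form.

[ŋaɢitt͡səkɣɔɟo]

The rule targets /c/ (voiceless palatal stop), which sits before the trigger /t͡s/ (alveolar).
A voiceless alveolar stop is [t], so the surface segment is [t].
The same rule applies at the second boundary: /p/ → [k] next to /ɣ/.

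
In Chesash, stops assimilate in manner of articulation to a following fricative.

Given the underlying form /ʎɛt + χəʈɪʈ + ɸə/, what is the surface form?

[ʎɛsχəʈɪʂɸə]

The rule targets /t/ (voiceless alveolar stop), which sits before the trigger /χ/ (fricative).
Changing only its manner to fricative gives [s] — the voiceless alveolar fricative.
The same rule applies at the second boundary: /ʈ/ → [ʂ] next to /ɸ/.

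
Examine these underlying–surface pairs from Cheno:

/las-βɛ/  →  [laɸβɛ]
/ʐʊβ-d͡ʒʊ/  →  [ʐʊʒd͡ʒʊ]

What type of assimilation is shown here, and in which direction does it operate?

regressive place assimilation

Comparing underlying and surface forms, /s/ → [ɸ] is the alternation; the neighbouring /β/ is constant.
The change alveolar → bilabial matches the place of the following /β/, identifying this as place assimilation.
Manner and voice are unchanged, so the assimilation is partial, not total.
Checking the remaining alternation: /β/ → [ʒ] before /d͡ʒ/ (bilabial → postalveolar, matching postalveolar) — only place changes, and always toward the following segment.
The trigger is the following segment, so the direction is regressive (anticipatory).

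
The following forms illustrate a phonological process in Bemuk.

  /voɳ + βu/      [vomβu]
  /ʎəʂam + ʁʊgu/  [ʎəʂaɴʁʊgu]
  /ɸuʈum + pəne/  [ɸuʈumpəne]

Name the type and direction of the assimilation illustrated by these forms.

Underlying /ɳ/ is realised as [m] next to /β/; /β/ itself does not change.
/ɳ/ is retroflex while /β/ is bilabial; the output [m] is bilabial, matching the trigger — so the feature that spreads is place.
Manner and voice are unchanged, so the assimilation is partial, not total.
The same holds elsewhere in the data: /m/ → [ɴ] before /ʁ/ (bilabial → uvular, matching uvular) — only place changes, and always toward the following segment.
No alternation appears in [ɸuʈumpəne]: there the adjacent consonants already agree in place (/m/ and /p/ are both bilabial), so this form is consistent with the same rule.
Since the segment that changes precedes the conditioning segment, the assimilation is regressive.

regressive place assimilation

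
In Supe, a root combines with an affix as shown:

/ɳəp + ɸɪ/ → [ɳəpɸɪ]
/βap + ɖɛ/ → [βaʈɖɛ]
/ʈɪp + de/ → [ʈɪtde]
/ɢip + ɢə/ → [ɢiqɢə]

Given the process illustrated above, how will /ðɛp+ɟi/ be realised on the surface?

The data show regressive place assimilation: /p/ → [ʈ] before /ɖ/; /p/ → [t] before /d/; /p/ → [q] before /ɢ/. In each pair only place changes, matching the following consonant, while manner and voice stay constant.
No alternation appears in [ɳəpɸɪ]: there the adjacent consonants already agree in place (/p/ and /ɸ/ are both bilabial), so this form is consistent with the same rule.
The rule targets /p/ (voiceless bilabial stop), which sits before the trigger /ɟ/ (palatal).
A voiceless palatal stop is [c], so the surface segment is [c].

[ðɛcɟi]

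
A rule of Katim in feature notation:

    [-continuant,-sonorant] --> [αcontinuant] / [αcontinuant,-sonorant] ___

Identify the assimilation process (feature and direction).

The rule copies [continuant] (continuancy) from the environment onto the target stops; since [±continuant] encodes the stop/fricative manner contrast, the assimilating dimension is manner.
Since the environment is written before the underscore, the trigger precedes the target; the direction is progressive.

progressive manner assimilation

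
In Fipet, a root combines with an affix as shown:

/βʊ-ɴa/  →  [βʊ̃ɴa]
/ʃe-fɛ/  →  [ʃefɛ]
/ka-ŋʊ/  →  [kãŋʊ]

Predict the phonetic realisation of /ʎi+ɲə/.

[ʎĩɲə]

The data show regressive nasality assimilation (vowel nasalisation): /ʊ/ → [ʊ̃] before /ɴ/; /a/ → [ã] before /ŋ/ — a vowel is nasalised by an immediately following nasal consonant.
No change occurs in [ʃefɛ] because the vowel at the boundary is adjacent to an oral consonant, not a nasal (/e/ next to /f/).
The vowel /i/ is adjacent to the following nasal /ɲ/, so it acquires [+nasal] and surfaces as [ĩ].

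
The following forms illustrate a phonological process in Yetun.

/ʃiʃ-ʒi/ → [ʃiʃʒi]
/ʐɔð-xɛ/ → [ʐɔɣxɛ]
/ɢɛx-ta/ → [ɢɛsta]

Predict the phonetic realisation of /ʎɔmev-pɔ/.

[ʎɔmeβpɔ]

The data show regressive place assimilation: /ð/ → [ɣ] before /x/; /x/ → [s] before /t/. In each pair only place changes, matching the following consonant, while manner and voice stay constant.
No alternation appears in [ʃiʃʒi]: there the adjacent consonants already agree in place (/ʃ/ and /ʒ/ are both postalveolar), so this form is consistent with the same rule.
The rule targets /v/ (voiced labiodental fricative), which sits before the trigger /p/ (bilabial).
Changing only its place to bilabial gives [β] — the voiced bilabial fricative.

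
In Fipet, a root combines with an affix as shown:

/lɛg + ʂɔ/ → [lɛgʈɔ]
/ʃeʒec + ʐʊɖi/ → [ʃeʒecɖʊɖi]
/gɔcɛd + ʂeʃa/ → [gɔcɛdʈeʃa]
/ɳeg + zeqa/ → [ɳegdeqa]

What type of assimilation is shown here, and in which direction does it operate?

progressive manner assimilation

The segment that alternates is /ʂ/, which surfaces as [ʈ] when adjacent to /g/.
The change fricative → stop matches the manner of the preceding /g/, identifying this as manner assimilation.
Place and voice are unchanged, so the assimilation is partial, not total.
The other alternating forms pattern the same way: /ʐ/ → [ɖ] after /c/ (fricative → stop, matching a stop); /ʂ/ → [ʈ] after /d/ (fricative → stop, matching a stop); /z/ → [d] after /g/ (fricative → stop, matching a stop) — only manner changes, and always toward the preceding segment.
Since the segment that changes follows the conditioning segment, the assimilation is progressive.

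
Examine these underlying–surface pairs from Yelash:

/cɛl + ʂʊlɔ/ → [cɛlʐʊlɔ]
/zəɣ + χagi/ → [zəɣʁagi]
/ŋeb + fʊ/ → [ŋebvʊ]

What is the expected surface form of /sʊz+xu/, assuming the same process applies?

The data show progressive voicing assimilation: /ʂ/ → [ʐ] after /l/; /χ/ → [ʁ] after /ɣ/; /f/ → [v] after /b/. In each pair only voicing changes, matching the preceding consonant, while place and manner stay constant.
/x/ is a voiceless velar fricative. The preceding trigger /z/ is voiced, so /x/ must become voiced as well.
Changing only its voicing to voiced gives [ɣ] — the voiced velar fricative.

[sʊzɣu]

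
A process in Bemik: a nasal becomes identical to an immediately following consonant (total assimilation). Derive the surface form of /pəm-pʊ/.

/m/ is the segment targeted by the rule; it sits immediately before /p/, so it assimilates completely and surfaces as [p].

[pəppʊ]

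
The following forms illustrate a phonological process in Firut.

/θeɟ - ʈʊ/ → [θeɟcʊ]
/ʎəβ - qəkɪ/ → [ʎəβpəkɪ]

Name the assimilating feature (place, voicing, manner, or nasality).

place

The segment that alternates is /ʈ/, which surfaces as [c] when adjacent to /ɟ/.
The change retroflex → palatal matches the place of the preceding /ɟ/, identifying this as place assimilation.
The same holds elsewhere in the data: /q/ → [p] after /β/ (uvular → bilabial, matching bilabial) — only place changes, and always toward the preceding segment.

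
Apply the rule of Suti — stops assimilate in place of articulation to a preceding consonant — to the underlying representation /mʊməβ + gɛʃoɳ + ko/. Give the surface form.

[mʊməβbɛʃoɳʈo]

/g/ is a voiced velar stop. The preceding trigger /β/ is bilabial, so /g/ must become bilabial as well.
Changing only its place to bilabial gives [b] — the voiced bilabial stop.
At the second juncture, /k/ likewise becomes [ʈ] adjacent to /ɳ/.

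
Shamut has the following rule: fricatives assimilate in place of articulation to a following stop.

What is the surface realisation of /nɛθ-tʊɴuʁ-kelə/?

The rule targets /θ/ (voiceless dental fricative), which sits before the trigger /t/ (alveolar).
The voiceless alveolar fricative is [s], so /θ/ → [s].
The same rule applies at the second boundary: /ʁ/ → [ɣ] next to /k/.

[nɛstʊɴuɣkelə]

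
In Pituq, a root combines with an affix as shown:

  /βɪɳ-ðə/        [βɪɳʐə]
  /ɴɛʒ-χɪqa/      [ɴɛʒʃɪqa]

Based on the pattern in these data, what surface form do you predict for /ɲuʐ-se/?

[ɲuʐʂe]

The data show progressive place assimilation: /ð/ → [ʐ] after /ɳ/; /χ/ → [ʃ] after /ʒ/. In each pair only place changes, matching the preceding consonant, while manner and voice stay constant.
The rule targets /s/ (voiceless alveolar fricative), which sits after the trigger /ʐ/ (retroflex).
A voiceless retroflex fricative is [ʂ], so the surface segment is [ʂ].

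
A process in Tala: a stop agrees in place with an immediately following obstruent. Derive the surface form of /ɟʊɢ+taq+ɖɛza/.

[ɟʊdtaʈɖɛza]

The rule targets /ɢ/ (voiced uvular stop), which sits before the trigger /t/ (alveolar).
The voiced alveolar stop is [d], so /ɢ/ → [d].
The same rule applies at the second boundary: /q/ → [ʈ] next to /ɖ/.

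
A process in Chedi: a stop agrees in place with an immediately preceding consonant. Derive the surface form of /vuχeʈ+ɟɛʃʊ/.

[vuχeʈɖɛʃʊ]

The rule targets /ɟ/ (voiced palatal stop), which sits after the trigger /ʈ/ (retroflex).
Changing only its place to retroflex gives [ɖ] — the voiced retroflex stop.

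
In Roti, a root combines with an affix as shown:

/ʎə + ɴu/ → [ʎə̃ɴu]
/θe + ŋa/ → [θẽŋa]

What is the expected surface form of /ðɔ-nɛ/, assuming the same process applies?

[ðɔ̃nɛ]

The data show regressive nasality assimilation (vowel nasalisation): /ə/ → [ə̃] before /ɴ/; /e/ → [ẽ] before /ŋ/ — a vowel is nasalised by an immediately following nasal consonant.
The vowel /ɔ/ is adjacent to the following nasal /n/, so it acquires [+nasal] and surfaces as [ɔ̃].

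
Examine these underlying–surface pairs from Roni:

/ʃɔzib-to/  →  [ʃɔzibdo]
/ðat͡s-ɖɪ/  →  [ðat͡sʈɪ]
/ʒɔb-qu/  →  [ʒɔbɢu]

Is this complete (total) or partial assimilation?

Underlying /t/ is realised as [d] next to /b/; /b/ itself does not change.
The change voiceless → voiced matches the voicing of the preceding /b/, identifying this as voicing assimilation.
Place and manner are unchanged, so the assimilation is partial, not total.
Checking the remaining alternations: /ɖ/ → [ʈ] after /t͡s/ (voiced → voiceless, matching voiceless); /q/ → [ɢ] after /b/ (voiceless → voiced, matching voiced) — only voicing changes, and always toward the preceding segment.

partial assimilation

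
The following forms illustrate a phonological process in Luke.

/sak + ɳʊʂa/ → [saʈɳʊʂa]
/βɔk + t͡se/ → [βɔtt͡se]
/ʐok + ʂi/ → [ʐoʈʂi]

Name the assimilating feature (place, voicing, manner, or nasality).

The segment that alternates is /k/, which surfaces as [ʈ] when adjacent to /ɳ/.
/k/ is velar while /ɳ/ is retroflex; the output [ʈ] is retroflex, matching the trigger — so the feature that spreads is place.
The same holds elsewhere in the data: /k/ → [t] before /t͡s/ (velar → alveolar, matching alveolar); /k/ → [ʈ] before /ʂ/ (velar → retroflex, matching retroflex) — only place changes, and always toward the following segment.

place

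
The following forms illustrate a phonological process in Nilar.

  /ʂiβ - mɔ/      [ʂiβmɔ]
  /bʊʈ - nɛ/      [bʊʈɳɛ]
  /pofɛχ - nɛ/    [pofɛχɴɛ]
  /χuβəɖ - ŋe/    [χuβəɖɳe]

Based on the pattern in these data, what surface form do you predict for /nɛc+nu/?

[nɛcɲu]

The data show progressive place assimilation: /n/ → [ɳ] after /ʈ/; /n/ → [ɴ] after /χ/; /ŋ/ → [ɳ] after /ɖ/. In each pair only place changes, matching the preceding consonant, while manner and voice stay constant.
Nothing changes in [ʂiβmɔ]: there the adjacent consonants already agree in place (/m/ and /β/ are both bilabial), so this form is consistent with the same rule.
/n/ is a voiced alveolar nasal. The preceding trigger /c/ is palatal, so /n/ must become palatal as well.
The voiced palatal nasal is [ɲ], so /n/ → [ɲ].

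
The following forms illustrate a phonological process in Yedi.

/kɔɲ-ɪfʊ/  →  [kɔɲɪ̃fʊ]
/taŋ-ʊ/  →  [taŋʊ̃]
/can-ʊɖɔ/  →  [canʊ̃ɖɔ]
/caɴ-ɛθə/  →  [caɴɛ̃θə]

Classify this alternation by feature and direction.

progressive nasality assimilation (vowel nasalisation)

The vowel /ɪ/ surfaces as nasalised [ɪ̃] next to the preceding nasal /ɲ/ — it has acquired the [+nasal] feature of its neighbour.
Likewise in the remaining data: /ʊ/ → [ʊ̃] after /ŋ/; /ʊ/ → [ʊ̃] after /n/; /ɛ/ → [ɛ̃] after /ɴ/ — each time a vowel is nasalised next to a preceding nasal.
Because the conditioning nasal is to the left of the vowel that changes, the process is progressive (perseverative).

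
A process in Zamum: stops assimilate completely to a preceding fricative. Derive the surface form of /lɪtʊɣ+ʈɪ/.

/ʈ/ is the segment targeted by the rule; it sits immediately after /ɣ/, so it assimilates completely and surfaces as [ɣ].

[lɪtʊɣɣɪ]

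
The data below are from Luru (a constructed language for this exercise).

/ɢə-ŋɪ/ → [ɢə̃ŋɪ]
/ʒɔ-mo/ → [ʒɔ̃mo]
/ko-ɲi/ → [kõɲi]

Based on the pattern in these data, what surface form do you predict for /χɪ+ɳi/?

[χɪ̃ɳi]

The data show regressive nasality assimilation (vowel nasalisation): /ə/ → [ə̃] before /ŋ/; /ɔ/ → [ɔ̃] before /m/; /o/ → [õ] before /ɲ/ — a vowel is nasalised by an immediately following nasal consonant.
The vowel /ɪ/ is adjacent to the following nasal /ɳ/, so it acquires [+nasal] and surfaces as [ɪ̃].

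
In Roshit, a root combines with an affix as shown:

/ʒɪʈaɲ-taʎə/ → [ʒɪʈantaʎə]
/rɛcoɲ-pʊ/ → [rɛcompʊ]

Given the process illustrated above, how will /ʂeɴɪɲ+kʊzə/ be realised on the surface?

[ʂeɴɪŋkʊzə]

The data show regressive place assimilation: /ɲ/ → [n] before /t/; /ɲ/ → [m] before /p/. In each pair only place changes, matching the following consonant, while manner and voice stay constant.
The rule targets /ɲ/ (voiced palatal nasal), which sits before the trigger /k/ (velar).
The voiced velar nasal is [ŋ], so /ɲ/ → [ŋ].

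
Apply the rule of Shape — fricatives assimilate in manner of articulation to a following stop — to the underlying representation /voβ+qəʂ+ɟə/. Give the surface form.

[vobqəʈɟə]

The rule targets /β/ (voiced bilabial fricative), which sits before the trigger /q/ (stop).
Changing only its manner to stop gives [b] — the voiced bilabial stop.
At the second juncture, /ʂ/ likewise becomes [ʈ] adjacent to /ɟ/.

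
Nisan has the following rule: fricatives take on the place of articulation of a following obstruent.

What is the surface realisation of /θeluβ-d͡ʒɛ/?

[θeluʒd͡ʒɛ]

The rule targets /β/ (voiced bilabial fricative), which sits before the trigger /d͡ʒ/ (postalveolar).
The voiced postalveolar fricative is [ʒ], so /β/ → [ʒ].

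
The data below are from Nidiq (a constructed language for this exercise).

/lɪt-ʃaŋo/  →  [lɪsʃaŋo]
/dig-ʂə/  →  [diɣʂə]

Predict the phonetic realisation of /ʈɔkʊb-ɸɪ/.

The data show regressive manner assimilation: /t/ → [s] before /ʃ/; /g/ → [ɣ] before /ʂ/. In each pair only manner changes, matching the following consonant, while place and voice stay constant.
/b/ is a voiced bilabial stop. The following trigger /ɸ/ is a fricative, so /b/ must become a fricative as well.
The voiced bilabial fricative is [β], so /b/ → [β].

[ʈɔkʊβɸɪ]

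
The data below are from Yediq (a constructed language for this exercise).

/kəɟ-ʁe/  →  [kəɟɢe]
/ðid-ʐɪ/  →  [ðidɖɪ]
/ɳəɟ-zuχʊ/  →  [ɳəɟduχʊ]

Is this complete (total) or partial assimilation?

partial assimilation

Comparing underlying and surface forms, /ʁ/ → [ɢ] is the alternation; the neighbouring /ɟ/ is constant.
The change fricative → stop matches the manner of the preceding /ɟ/, identifying this as manner assimilation.
Place and voice are unchanged, so the assimilation is partial, not total.
Checking the remaining alternations: /ʐ/ → [ɖ] after /d/ (fricative → stop, matching a stop); /z/ → [d] after /ɟ/ (fricative → stop, matching a stop) — only manner changes, and always toward the preceding segment.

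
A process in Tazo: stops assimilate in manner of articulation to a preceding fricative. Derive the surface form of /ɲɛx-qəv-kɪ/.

/q/ is a voiceless uvular stop. The preceding trigger /x/ is a fricative, so /q/ must become a fricative as well.
Changing only its manner to fricative gives [χ] — the voiceless uvular fricative.
The same rule applies at the second boundary: /k/ → [x] next to /v/.

[ɲɛxχəvxɪ]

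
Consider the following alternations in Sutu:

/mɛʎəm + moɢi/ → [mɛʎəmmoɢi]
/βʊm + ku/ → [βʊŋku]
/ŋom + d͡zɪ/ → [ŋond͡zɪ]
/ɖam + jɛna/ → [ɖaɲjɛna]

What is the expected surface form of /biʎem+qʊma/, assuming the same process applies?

[biʎeɴqʊma]

The data show regressive place assimilation: /m/ → [ŋ] before /k/; /m/ → [n] before /d͡z/; /m/ → [ɲ] before /j/. In each pair only place changes, matching the following consonant, while manner and voice stay constant.
Nothing changes in [mɛʎəmmoɢi]: there the adjacent consonants already agree in place (/m/ and /m/ are both bilabial), so this form is consistent with the same rule.
The rule targets /m/ (voiced bilabial nasal), which sits before the trigger /q/ (uvular).
A voiced uvular nasal is [ɴ], so the surface segment is [ɴ].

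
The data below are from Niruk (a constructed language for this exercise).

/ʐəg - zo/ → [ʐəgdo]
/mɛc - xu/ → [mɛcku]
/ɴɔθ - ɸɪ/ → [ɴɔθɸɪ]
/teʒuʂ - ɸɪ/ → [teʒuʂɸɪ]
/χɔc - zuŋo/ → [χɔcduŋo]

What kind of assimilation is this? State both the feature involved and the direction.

progressive manner assimilation

Underlying /z/ is realised as [d] next to /g/; /g/ itself does not change.
The change fricative → stop matches the manner of the preceding /g/, identifying this as manner assimilation.
Place and voice are unchanged, so the assimilation is partial, not total.
The same holds elsewhere in the data: /x/ → [k] after /c/ (fricative → stop, matching a stop); /z/ → [d] after /c/ (fricative → stop, matching a stop) — only manner changes, and always toward the preceding segment.
No alternation appears in [ɴɔθɸɪ], [teʒuʂɸɪ]: there the adjacent consonants already agree in manner (/ɸ/ and /θ/ are both fricatives; /ɸ/ and /ʂ/ are both fricatives), so these forms are consistent with the same rule.
The trigger is the preceding segment, so the direction is progressive (perseverative).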